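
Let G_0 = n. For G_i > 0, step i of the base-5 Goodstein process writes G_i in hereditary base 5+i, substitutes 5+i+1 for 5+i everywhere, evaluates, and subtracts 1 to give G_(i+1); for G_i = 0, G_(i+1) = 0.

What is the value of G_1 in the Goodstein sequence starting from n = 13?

base 5: 13 = 2·5 + 3; at 6: 2·6 + 3 = 15; next = 14
base 6: 14 = 2·6 + 2; at 7: 2·7 + 2 = 16; next = 15

14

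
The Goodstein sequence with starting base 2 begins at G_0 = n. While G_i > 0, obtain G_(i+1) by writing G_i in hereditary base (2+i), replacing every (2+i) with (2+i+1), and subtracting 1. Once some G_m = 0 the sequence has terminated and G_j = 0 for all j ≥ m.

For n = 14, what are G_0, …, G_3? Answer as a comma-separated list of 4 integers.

14, 110, 1281, 18750

base 2: 14 = 2^(2 + 1) + 2^2 + 2; at 3: 3^(3 + 1) + 3^3 + 3 = 111; next = 110
base 3: 110 = 3^(3 + 1) + 3^3 + 2; at 4: 4^(4 + 1) + 4^4 + 2 = 1282; next = 1281
base 4: 1281 = 4^(4 + 1) + 4^4 + 1; at 5: 5^(5 + 1) + 5^5 + 1 = 18751; next = 18750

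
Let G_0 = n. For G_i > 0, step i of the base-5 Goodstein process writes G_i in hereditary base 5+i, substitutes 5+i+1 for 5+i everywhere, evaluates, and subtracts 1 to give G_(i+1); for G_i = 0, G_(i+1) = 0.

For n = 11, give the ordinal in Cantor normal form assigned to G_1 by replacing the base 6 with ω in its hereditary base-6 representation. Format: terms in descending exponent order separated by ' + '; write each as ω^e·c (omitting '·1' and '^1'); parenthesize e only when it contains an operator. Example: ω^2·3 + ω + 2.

ω·2

base 5: 11 = 2·5 + 1; at 6: 2·6 + 1 = 13; next = 12
base 6: 12 = 2·6; at 7: 2·7 = 14; next = 13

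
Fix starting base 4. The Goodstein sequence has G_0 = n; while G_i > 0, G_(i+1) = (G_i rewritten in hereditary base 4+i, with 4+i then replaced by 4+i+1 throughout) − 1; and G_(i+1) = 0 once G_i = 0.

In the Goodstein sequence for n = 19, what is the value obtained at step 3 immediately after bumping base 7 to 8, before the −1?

64

i=0: 19 = 4^2 + 3 (b=4); 4→5: 5^2 + 3 = 28; 28−1 = 27
i=1: 27 = 5^2 + 2 (b=5); 5→6: 6^2 + 2 = 38; 38−1 = 37
i=2: 37 = 6^2 + 1 (b=6); 6→7: 7^2 + 1 = 50; 50−1 = 49
i=3: 49 = 7^2 (b=7); 7→8: 8^2 = 64; 64−1 = 63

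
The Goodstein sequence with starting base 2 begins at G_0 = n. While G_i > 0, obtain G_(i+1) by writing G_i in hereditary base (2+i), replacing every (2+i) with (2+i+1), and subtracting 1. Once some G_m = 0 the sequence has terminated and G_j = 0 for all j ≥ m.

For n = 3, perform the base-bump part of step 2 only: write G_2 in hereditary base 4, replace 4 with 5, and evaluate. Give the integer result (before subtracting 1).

3

G_0=3  [base 2] 2 + 1  →[2↦3]→  3 + 1 = 4  −1 ⇒ G_1=3
G_1=3  [base 3] 3  →[3↦4]→  4 = 4  −1 ⇒ G_2=3
G_2=3  [base 4] 3  →[4↦5]→  3 = 3  −1 ⇒ G_3=2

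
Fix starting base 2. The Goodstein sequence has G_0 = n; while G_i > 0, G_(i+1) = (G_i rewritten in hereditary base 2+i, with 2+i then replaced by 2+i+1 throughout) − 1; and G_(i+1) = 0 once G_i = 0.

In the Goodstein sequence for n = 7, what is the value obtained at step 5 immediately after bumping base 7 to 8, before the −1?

16777216

G_0=7  [base 2] 2^2 + 2 + 1  →[2↦3]→  3^3 + 3 + 1 = 31  −1 ⇒ G_1=30
G_1=30  [base 3] 3^3 + 3  →[3↦4]→  4^4 + 4 = 260  −1 ⇒ G_2=259
G_2=259  [base 4] 4^4 + 3  →[4↦5]→  5^5 + 3 = 3128  −1 ⇒ G_3=3127
G_3=3127  [base 5] 5^5 + 2  →[5↦6]→  6^6 + 2 = 46658  −1 ⇒ G_4=46657
G_4=46657  [base 6] 6^6 + 1  →[6↦7]→  7^7 + 1 = 823544  −1 ⇒ G_5=823543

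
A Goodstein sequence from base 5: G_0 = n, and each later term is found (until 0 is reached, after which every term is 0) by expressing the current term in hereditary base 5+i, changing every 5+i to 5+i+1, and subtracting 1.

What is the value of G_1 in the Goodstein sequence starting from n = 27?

37

base 5: 27 = 5^2 + 2; at 6: 6^2 + 2 = 38; next = 37
base 6: 37 = 6^2 + 1; at 7: 7^2 + 1 = 50; next = 49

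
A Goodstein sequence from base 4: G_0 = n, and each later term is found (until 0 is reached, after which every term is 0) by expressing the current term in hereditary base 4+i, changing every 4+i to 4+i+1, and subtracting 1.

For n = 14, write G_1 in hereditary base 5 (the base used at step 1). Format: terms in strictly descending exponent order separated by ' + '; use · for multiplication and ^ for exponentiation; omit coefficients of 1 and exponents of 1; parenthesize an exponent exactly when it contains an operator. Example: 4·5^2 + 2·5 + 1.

3·5 + 1

14 —HB4→ 3·4 + 2 —bump→ 3·5 + 2 = 17 —(−1)→ 16
16 —HB5→ 3·5 + 1 —bump→ 3·6 + 1 = 19 —(−1)→ 18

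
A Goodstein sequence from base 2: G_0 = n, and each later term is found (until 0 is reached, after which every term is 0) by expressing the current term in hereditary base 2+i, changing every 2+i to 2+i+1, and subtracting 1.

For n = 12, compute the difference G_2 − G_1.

958

G_0 = 12. HB_2(12) = 2^(2 + 1) + 2^2. Bump = 108. G_1 = 107.
G_1 = 107. HB_3(107) = 3^(3 + 1) + 2·3^2 + 2·3 + 2. Bump = 1066. G_2 = 1065.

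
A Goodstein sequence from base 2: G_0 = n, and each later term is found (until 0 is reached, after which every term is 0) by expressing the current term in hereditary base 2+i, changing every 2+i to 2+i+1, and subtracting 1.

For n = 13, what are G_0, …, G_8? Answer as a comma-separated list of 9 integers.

13, 108, 1279, 16092, 280711, 5765998, 134219479, 3486786855, 100000003325

base 2: 13 = 2^(2 + 1) + 2^2 + 1; at 3: 3^(3 + 1) + 3^3 + 1 = 109; next = 108
base 3: 108 = 3^(3 + 1) + 3^3; at 4: 4^(4 + 1) + 4^4 = 1280; next = 1279
base 4: 1279 = 4^(4 + 1) + 3·4^3 + 3·4^2 + 3·4 + 3; at 5: 5^(5 + 1) + 3·5^3 + 3·5^2 + 3·5 + 3 = 16093; next = 16092
base 5: 16092 = 5^(5 + 1) + 3·5^3 + 3·5^2 + 3·5 + 2; at 6: 6^(6 + 1) + 3·6^3 + 3·6^2 + 3·6 + 2 = 280712; next = 280711
base 6: 280711 = 6^(6 + 1) + 3·6^3 + 3·6^2 + 3·6 + 1; at 7: 7^(7 + 1) + 3·7^3 + 3·7^2 + 3·7 + 1 = 5765999; next = 5765998
base 7: 5765998 = 7^(7 + 1) + 3·7^3 + 3·7^2 + 3·7; at 8: 8^(8 + 1) + 3·8^3 + 3·8^2 + 3·8 = 134219480; next = 134219479
base 8: 134219479 = 8^(8 + 1) + 3·8^3 + 3·8^2 + 2·8 + 7; at 9: 9^(9 + 1) + 3·9^3 + 3·9^2 + 2·9 + 7 = 3486786856; next = 3486786855
base 9: 3486786855 = 9^(9 + 1) + 3·9^3 + 3·9^2 + 2·9 + 6; at 10: 10^(10 + 1) + 3·10^3 + 3·10^2 + 2·10 + 6 = 100000003326; next = 100000003325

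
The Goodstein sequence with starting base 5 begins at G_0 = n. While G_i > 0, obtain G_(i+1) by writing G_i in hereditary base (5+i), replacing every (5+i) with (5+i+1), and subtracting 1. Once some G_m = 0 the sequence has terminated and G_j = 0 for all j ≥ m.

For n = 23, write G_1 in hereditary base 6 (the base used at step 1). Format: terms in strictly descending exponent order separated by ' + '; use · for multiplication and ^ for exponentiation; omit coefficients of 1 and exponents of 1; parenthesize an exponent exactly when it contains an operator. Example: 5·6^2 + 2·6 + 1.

G_0 = 23. HB_5(23) = 4·5 + 3. Bump = 27. G_1 = 26.
G_1 = 26. HB_6(26) = 4·6 + 2. Bump = 30. G_2 = 29.

4·6 + 2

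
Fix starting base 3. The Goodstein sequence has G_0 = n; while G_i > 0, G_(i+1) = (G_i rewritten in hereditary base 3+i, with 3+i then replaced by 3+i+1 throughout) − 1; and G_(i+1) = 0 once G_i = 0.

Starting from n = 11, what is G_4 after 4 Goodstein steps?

[0] 11 ≡ 3^2 + 2 (base 3). Lift 4: 18. −1: 17.
[1] 17 ≡ 4^2 + 1 (base 4). Lift 5: 26. −1: 25.
[2] 25 ≡ 5^2 (base 5). Lift 6: 36. −1: 35.
[3] 35 ≡ 5·6 + 5 (base 6). Lift 7: 40. −1: 39.
[4] 39 ≡ 5·7 + 4 (base 7). Lift 8: 44. −1: 43.

39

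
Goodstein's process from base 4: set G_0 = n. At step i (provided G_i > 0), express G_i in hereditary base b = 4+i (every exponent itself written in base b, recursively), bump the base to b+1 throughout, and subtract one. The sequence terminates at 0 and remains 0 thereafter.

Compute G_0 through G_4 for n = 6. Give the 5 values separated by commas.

6, 6, 6, 6, 5

[0] 6 ≡ 4 + 2 (base 4). Lift 5: 7. −1: 6.
[1] 6 ≡ 5 + 1 (base 5). Lift 6: 7. −1: 6.
[2] 6 ≡ 6 (base 6). Lift 7: 7. −1: 6.
[3] 6 ≡ 6 (base 7). Lift 8: 6. −1: 5.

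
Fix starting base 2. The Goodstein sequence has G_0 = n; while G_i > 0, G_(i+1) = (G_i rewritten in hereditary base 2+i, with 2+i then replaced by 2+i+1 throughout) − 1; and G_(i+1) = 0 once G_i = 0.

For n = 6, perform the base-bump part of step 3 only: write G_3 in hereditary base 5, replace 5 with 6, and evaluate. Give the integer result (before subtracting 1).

[0] 6 ≡ 2^2 + 2 (base 2). Lift 3: 30. −1: 29.
[1] 29 ≡ 3^3 + 2 (base 3). Lift 4: 258. −1: 257.
[2] 257 ≡ 4^4 + 1 (base 4). Lift 5: 3126. −1: 3125.
[3] 3125 ≡ 5^5 (base 5). Lift 6: 46656. −1: 46655.

46656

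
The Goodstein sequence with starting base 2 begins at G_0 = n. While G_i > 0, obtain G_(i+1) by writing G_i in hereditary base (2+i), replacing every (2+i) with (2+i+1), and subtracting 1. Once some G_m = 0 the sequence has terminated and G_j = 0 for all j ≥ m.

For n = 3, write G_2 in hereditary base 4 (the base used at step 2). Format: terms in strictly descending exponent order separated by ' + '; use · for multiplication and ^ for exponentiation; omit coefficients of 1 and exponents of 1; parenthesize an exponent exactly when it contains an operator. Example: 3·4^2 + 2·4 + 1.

3

(0) 3|_2 = 2 + 1 ↦ 3 + 1|_3 = 4 ⇒ 3
(1) 3|_3 = 3 ↦ 4|_4 = 4 ⇒ 3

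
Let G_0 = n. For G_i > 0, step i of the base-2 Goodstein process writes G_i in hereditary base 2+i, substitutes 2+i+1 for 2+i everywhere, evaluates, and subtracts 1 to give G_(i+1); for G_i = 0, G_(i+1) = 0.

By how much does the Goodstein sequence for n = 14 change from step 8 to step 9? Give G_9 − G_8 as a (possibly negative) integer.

base 2: 14 = 2^(2 + 1) + 2^2 + 2; at 3: 3^(3 + 1) + 3^3 + 3 = 111; next = 110
base 3: 110 = 3^(3 + 1) + 3^3 + 2; at 4: 4^(4 + 1) + 4^4 + 2 = 1282; next = 1281
base 4: 1281 = 4^(4 + 1) + 4^4 + 1; at 5: 5^(5 + 1) + 5^5 + 1 = 18751; next = 18750
base 5: 18750 = 5^(5 + 1) + 5^5; at 6: 6^(6 + 1) + 6^6 = 326592; next = 326591
base 6: 326591 = 6^(6 + 1) + 5·6^5 + 5·6^4 + 5·6^3 + 5·6^2 + 5·6 + 5; at 7: 7^(7 + 1) + 5·7^5 + 5·7^4 + 5·7^3 + 5·7^2 + 5·7 + 5 = 5862841; next = 5862840
base 7: 5862840 = 7^(7 + 1) + 5·7^5 + 5·7^4 + 5·7^3 + 5·7^2 + 5·7 + 4; at 8: 8^(8 + 1) + 5·8^5 + 5·8^4 + 5·8^3 + 5·8^2 + 5·8 + 4 = 134404972; next = 134404971
base 8: 134404971 = 8^(8 + 1) + 5·8^5 + 5·8^4 + 5·8^3 + 5·8^2 + 5·8 + 3; at 9: 9^(9 + 1) + 5·9^5 + 5·9^4 + 5·9^3 + 5·9^2 + 5·9 + 3 = 3487116549; next = 3487116548
base 9: 3487116548 = 9^(9 + 1) + 5·9^5 + 5·9^4 + 5·9^3 + 5·9^2 + 5·9 + 2; at 10: 10^(10 + 1) + 5·10^5 + 5·10^4 + 5·10^3 + 5·10^2 + 5·10 + 2 = 100000555552; next = 100000555551
base 10: 100000555551 = 10^(10 + 1) + 5·10^5 + 5·10^4 + 5·10^3 + 5·10^2 + 5·10 + 1; at 11: 11^(11 + 1) + 5·11^5 + 5·11^4 + 5·11^3 + 5·11^2 + 5·11 + 1 = 3138429262497; next = 3138429262496

3038428706945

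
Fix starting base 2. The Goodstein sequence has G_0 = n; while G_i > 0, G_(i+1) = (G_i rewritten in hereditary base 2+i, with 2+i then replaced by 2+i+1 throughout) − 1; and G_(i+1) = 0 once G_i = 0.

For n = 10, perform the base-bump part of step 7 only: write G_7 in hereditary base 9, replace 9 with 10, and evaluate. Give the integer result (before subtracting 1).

50000555552

step 0: 10 = 2^(2 + 1) + 2; sub 3 for 2: 3^(3 + 1) + 3; = 84; G_1 = 84−1 = 83
step 1: 83 = 3^(3 + 1) + 2; sub 4 for 3: 4^(4 + 1) + 2; = 1026; G_2 = 1026−1 = 1025
step 2: 1025 = 4^(4 + 1) + 1; sub 5 for 4: 5^(5 + 1) + 1; = 15626; G_3 = 15626−1 = 15625
step 3: 15625 = 5^(5 + 1); sub 6 for 5: 6^(6 + 1); = 279936; G_4 = 279936−1 = 279935
step 4: 279935 = 5·6^6 + 5·6^5 + 5·6^4 + 5·6^3 + 5·6^2 + 5·6 + 5; sub 7 for 6: 5·7^7 + 5·7^5 + 5·7^4 + 5·7^3 + 5·7^2 + 5·7 + 5; = 4215755; G_5 = 4215755−1 = 4215754
step 5: 4215754 = 5·7^7 + 5·7^5 + 5·7^4 + 5·7^3 + 5·7^2 + 5·7 + 4; sub 8 for 7: 5·8^8 + 5·8^5 + 5·8^4 + 5·8^3 + 5·8^2 + 5·8 + 4; = 84073324; G_6 = 84073324−1 = 84073323
step 6: 84073323 = 5·8^8 + 5·8^5 + 5·8^4 + 5·8^3 + 5·8^2 + 5·8 + 3; sub 9 for 8: 5·9^9 + 5·9^5 + 5·9^4 + 5·9^3 + 5·9^2 + 5·9 + 3; = 1937434593; G_7 = 1937434593−1 = 1937434592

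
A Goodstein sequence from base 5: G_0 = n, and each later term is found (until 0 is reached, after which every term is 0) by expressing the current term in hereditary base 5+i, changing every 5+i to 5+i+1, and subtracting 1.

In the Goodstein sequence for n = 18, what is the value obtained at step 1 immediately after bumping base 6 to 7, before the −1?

23

[0] 18 ≡ 3·5 + 3 (base 5). Lift 6: 21. −1: 20.
[1] 20 ≡ 3·6 + 2 (base 6). Lift 7: 23. −1: 22.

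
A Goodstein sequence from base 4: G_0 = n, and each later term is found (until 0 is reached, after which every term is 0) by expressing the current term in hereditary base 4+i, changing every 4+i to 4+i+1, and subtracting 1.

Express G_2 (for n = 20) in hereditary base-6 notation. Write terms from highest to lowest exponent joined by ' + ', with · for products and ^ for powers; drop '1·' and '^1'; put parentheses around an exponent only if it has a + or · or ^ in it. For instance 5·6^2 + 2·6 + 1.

6^2 + 3

(0) 20|_4 = 4^2 + 4 ↦ 5^2 + 5|_5 = 30 ⇒ 29
(1) 29|_5 = 5^2 + 4 ↦ 6^2 + 4|_6 = 40 ⇒ 39
(2) 39|_6 = 6^2 + 3 ↦ 7^2 + 3|_7 = 52 ⇒ 51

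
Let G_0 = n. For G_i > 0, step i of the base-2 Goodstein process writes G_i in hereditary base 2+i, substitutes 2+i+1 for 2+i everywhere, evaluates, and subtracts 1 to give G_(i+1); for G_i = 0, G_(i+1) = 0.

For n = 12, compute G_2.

[0] 12 ≡ 2^(2 + 1) + 2^2 (base 2). Lift 3: 108. −1: 107.
[1] 107 ≡ 3^(3 + 1) + 2·3^2 + 2·3 + 2 (base 3). Lift 4: 1066. −1: 1065.
[2] 1065 ≡ 4^(4 + 1) + 2·4^2 + 2·4 + 1 (base 4). Lift 5: 15686. −1: 15685.

1065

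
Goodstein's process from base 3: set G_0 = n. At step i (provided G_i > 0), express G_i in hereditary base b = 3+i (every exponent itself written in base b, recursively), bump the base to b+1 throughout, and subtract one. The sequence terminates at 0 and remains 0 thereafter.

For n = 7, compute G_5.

base 3: 7 = 2·3 + 1; at 4: 2·4 + 1 = 9; next = 8
base 4: 8 = 2·4; at 5: 2·5 = 10; next = 9
base 5: 9 = 5 + 4; at 6: 6 + 4 = 10; next = 9
base 6: 9 = 6 + 3; at 7: 7 + 3 = 10; next = 9
base 7: 9 = 7 + 2; at 8: 8 + 2 = 10; next = 9
base 8: 9 = 8 + 1; at 9: 9 + 1 = 10; next = 9

9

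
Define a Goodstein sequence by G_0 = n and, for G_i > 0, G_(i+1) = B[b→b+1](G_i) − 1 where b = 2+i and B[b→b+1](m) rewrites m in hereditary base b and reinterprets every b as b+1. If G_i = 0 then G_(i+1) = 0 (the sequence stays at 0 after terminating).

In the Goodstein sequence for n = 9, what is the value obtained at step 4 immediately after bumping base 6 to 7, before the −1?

2471827

9 —HB2→ 2^(2 + 1) + 1 —bump→ 3^(3 + 1) + 1 = 82 —(−1)→ 81
81 —HB3→ 3^(3 + 1) —bump→ 4^(4 + 1) = 1024 —(−1)→ 1023
1023 —HB4→ 3·4^4 + 3·4^3 + 3·4^2 + 3·4 + 3 —bump→ 3·5^5 + 3·5^3 + 3·5^2 + 3·5 + 3 = 9843 —(−1)→ 9842
9842 —HB5→ 3·5^5 + 3·5^3 + 3·5^2 + 3·5 + 2 —bump→ 3·6^6 + 3·6^3 + 3·6^2 + 3·6 + 2 = 140744 —(−1)→ 140743
140743 —HB6→ 3·6^6 + 3·6^3 + 3·6^2 + 3·6 + 1 —bump→ 3·7^7 + 3·7^3 + 3·7^2 + 3·7 + 1 = 2471827 —(−1)→ 2471826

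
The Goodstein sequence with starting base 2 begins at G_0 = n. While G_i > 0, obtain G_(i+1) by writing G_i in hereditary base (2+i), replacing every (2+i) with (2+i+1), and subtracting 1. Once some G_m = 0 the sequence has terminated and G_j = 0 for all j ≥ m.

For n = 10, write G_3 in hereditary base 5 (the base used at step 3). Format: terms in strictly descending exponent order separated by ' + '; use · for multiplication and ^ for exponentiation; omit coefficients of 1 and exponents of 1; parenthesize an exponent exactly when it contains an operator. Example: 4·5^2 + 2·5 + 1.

5^(5 + 1)

G_0 = 10. HB_2(10) = 2^(2 + 1) + 2. Bump = 84. G_1 = 83.
G_1 = 83. HB_3(83) = 3^(3 + 1) + 2. Bump = 1026. G_2 = 1025.
G_2 = 1025. HB_4(1025) = 4^(4 + 1) + 1. Bump = 15626. G_3 = 15625.
G_3 = 15625. HB_5(15625) = 5^(5 + 1). Bump = 279936. G_4 = 279935.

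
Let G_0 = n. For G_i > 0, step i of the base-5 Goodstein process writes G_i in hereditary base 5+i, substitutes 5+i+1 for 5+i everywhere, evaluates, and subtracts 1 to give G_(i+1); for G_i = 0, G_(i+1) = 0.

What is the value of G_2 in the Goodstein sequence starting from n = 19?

23

step 0: 19 = 3·5 + 4; sub 6 for 5: 3·6 + 4; = 22; G_1 = 22−1 = 21
step 1: 21 = 3·6 + 3; sub 7 for 6: 3·7 + 3; = 24; G_2 = 24−1 = 23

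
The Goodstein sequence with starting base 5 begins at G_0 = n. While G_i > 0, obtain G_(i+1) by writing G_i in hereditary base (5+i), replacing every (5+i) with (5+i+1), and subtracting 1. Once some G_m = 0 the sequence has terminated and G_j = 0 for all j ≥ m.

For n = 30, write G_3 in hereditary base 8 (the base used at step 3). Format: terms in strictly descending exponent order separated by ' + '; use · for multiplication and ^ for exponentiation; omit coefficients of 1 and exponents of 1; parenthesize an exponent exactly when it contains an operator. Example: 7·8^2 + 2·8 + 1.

step 0: 30 = 5^2 + 5; sub 6 for 5: 6^2 + 6; = 42; G_1 = 42−1 = 41
step 1: 41 = 6^2 + 5; sub 7 for 6: 7^2 + 5; = 54; G_2 = 54−1 = 53
step 2: 53 = 7^2 + 4; sub 8 for 7: 8^2 + 4; = 68; G_3 = 68−1 = 67
step 3: 67 = 8^2 + 3; sub 9 for 8: 9^2 + 3; = 84; G_4 = 84−1 = 83

8^2 + 3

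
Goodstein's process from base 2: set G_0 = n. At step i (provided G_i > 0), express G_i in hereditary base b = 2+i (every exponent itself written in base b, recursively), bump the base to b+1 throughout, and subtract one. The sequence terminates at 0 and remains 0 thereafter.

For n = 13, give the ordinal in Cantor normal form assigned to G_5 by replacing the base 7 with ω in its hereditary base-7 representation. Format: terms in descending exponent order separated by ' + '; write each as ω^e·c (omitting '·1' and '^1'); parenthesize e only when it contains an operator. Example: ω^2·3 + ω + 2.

i=0: 13 = 2^(2 + 1) + 2^2 + 1 (b=2); 2→3: 3^(3 + 1) + 3^3 + 1 = 109; 109−1 = 108
i=1: 108 = 3^(3 + 1) + 3^3 (b=3); 3→4: 4^(4 + 1) + 4^4 = 1280; 1280−1 = 1279
i=2: 1279 = 4^(4 + 1) + 3·4^3 + 3·4^2 + 3·4 + 3 (b=4); 4→5: 5^(5 + 1) + 3·5^3 + 3·5^2 + 3·5 + 3 = 16093; 16093−1 = 16092
i=3: 16092 = 5^(5 + 1) + 3·5^3 + 3·5^2 + 3·5 + 2 (b=5); 5→6: 6^(6 + 1) + 3·6^3 + 3·6^2 + 3·6 + 2 = 280712; 280712−1 = 280711
i=4: 280711 = 6^(6 + 1) + 3·6^3 + 3·6^2 + 3·6 + 1 (b=6); 6→7: 7^(7 + 1) + 3·7^3 + 3·7^2 + 3·7 + 1 = 5765999; 5765999−1 = 5765998
i=5: 5765998 = 7^(7 + 1) + 3·7^3 + 3·7^2 + 3·7 (b=7); 7→8: 8^(8 + 1) + 3·8^3 + 3·8^2 + 3·8 = 134219480; 134219480−1 = 134219479

ω^(ω + 1) + ω^3·3 + ω^2·3 + ω·3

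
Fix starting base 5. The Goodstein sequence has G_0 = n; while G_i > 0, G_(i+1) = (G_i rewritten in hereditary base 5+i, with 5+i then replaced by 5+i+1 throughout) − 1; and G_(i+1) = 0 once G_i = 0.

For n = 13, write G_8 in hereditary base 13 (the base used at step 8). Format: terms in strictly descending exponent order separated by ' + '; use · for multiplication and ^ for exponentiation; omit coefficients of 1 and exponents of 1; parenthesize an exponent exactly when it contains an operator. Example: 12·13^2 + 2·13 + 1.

13 + 4

step 0: 13 = 2·5 + 3; sub 6 for 5: 2·6 + 3; = 15; G_1 = 15−1 = 14
step 1: 14 = 2·6 + 2; sub 7 for 6: 2·7 + 2; = 16; G_2 = 16−1 = 15
step 2: 15 = 2·7 + 1; sub 8 for 7: 2·8 + 1; = 17; G_3 = 17−1 = 16
step 3: 16 = 2·8; sub 9 for 8: 2·9; = 18; G_4 = 18−1 = 17
step 4: 17 = 9 + 8; sub 10 for 9: 10 + 8; = 18; G_5 = 18−1 = 17
step 5: 17 = 10 + 7; sub 11 for 10: 11 + 7; = 18; G_6 = 18−1 = 17
step 6: 17 = 11 + 6; sub 12 for 11: 12 + 6; = 18; G_7 = 18−1 = 17
step 7: 17 = 12 + 5; sub 13 for 12: 13 + 5; = 18; G_8 = 18−1 = 17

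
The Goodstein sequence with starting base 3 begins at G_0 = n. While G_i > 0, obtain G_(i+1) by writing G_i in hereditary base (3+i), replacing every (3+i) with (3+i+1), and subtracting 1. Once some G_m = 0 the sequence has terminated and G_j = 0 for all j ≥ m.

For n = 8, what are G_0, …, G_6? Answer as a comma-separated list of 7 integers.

8 —HB3→ 2·3 + 2 —bump→ 2·4 + 2 = 10 —(−1)→ 9
9 —HB4→ 2·4 + 1 —bump→ 2·5 + 1 = 11 —(−1)→ 10
10 —HB5→ 2·5 —bump→ 2·6 = 12 —(−1)→ 11
11 —HB6→ 6 + 5 —bump→ 7 + 5 = 12 —(−1)→ 11
11 —HB7→ 7 + 4 —bump→ 8 + 4 = 12 —(−1)→ 11
11 —HB8→ 8 + 3 —bump→ 9 + 3 = 12 —(−1)→ 11

8, 9, 10, 11, 11, 11, 11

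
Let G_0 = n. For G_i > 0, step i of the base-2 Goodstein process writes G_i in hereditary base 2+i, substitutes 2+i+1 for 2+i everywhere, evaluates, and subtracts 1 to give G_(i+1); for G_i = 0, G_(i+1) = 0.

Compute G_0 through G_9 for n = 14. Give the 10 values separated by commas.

14, 110, 1281, 18750, 326591, 5862840, 134404971, 3487116548, 100000555551, 3138429262496

14 —HB2→ 2^(2 + 1) + 2^2 + 2 —bump→ 3^(3 + 1) + 3^3 + 3 = 111 —(−1)→ 110
110 —HB3→ 3^(3 + 1) + 3^3 + 2 —bump→ 4^(4 + 1) + 4^4 + 2 = 1282 —(−1)→ 1281
1281 —HB4→ 4^(4 + 1) + 4^4 + 1 —bump→ 5^(5 + 1) + 5^5 + 1 = 18751 —(−1)→ 18750
18750 —HB5→ 5^(5 + 1) + 5^5 —bump→ 6^(6 + 1) + 6^6 = 326592 —(−1)→ 326591
326591 —HB6→ 6^(6 + 1) + 5·6^5 + 5·6^4 + 5·6^3 + 5·6^2 + 5·6 + 5 —bump→ 7^(7 + 1) + 5·7^5 + 5·7^4 + 5·7^3 + 5·7^2 + 5·7 + 5 = 5862841 —(−1)→ 5862840
5862840 —HB7→ 7^(7 + 1) + 5·7^5 + 5·7^4 + 5·7^3 + 5·7^2 + 5·7 + 4 —bump→ 8^(8 + 1) + 5·8^5 + 5·8^4 + 5·8^3 + 5·8^2 + 5·8 + 4 = 134404972 —(−1)→ 134404971
134404971 —HB8→ 8^(8 + 1) + 5·8^5 + 5·8^4 + 5·8^3 + 5·8^2 + 5·8 + 3 —bump→ 9^(9 + 1) + 5·9^5 + 5·9^4 + 5·9^3 + 5·9^2 + 5·9 + 3 = 3487116549 —(−1)→ 3487116548
3487116548 —HB9→ 9^(9 + 1) + 5·9^5 + 5·9^4 + 5·9^3 + 5·9^2 + 5·9 + 2 —bump→ 10^(10 + 1) + 5·10^5 + 5·10^4 + 5·10^3 + 5·10^2 + 5·10 + 2 = 100000555552 —(−1)→ 100000555551
100000555551 —HB10→ 10^(10 + 1) + 5·10^5 + 5·10^4 + 5·10^3 + 5·10^2 + 5·10 + 1 —bump→ 11^(11 + 1) + 5·11^5 + 5·11^4 + 5·11^3 + 5·11^2 + 5·11 + 1 = 3138429262497 —(−1)→ 3138429262496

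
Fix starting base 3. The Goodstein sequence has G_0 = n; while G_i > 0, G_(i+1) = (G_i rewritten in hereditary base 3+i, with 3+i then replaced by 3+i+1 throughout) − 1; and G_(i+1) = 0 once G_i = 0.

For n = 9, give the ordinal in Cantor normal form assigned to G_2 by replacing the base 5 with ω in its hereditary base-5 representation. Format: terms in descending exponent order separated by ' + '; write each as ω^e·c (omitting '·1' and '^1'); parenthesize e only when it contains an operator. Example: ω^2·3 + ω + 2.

ω·3 + 2

i=0: 9 = 3^2 (b=3); 3→4: 4^2 = 16; 16−1 = 15
i=1: 15 = 3·4 + 3 (b=4); 4→5: 3·5 + 3 = 18; 18−1 = 17
i=2: 17 = 3·5 + 2 (b=5); 5→6: 3·6 + 2 = 20; 20−1 = 19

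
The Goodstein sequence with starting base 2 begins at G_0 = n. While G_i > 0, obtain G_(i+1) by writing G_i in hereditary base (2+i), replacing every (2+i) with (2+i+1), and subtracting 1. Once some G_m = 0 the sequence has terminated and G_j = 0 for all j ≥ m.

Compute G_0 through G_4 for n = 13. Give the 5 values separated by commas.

13, 108, 1279, 16092, 280711

base 2: 13 = 2^(2 + 1) + 2^2 + 1; at 3: 3^(3 + 1) + 3^3 + 1 = 109; next = 108
base 3: 108 = 3^(3 + 1) + 3^3; at 4: 4^(4 + 1) + 4^4 = 1280; next = 1279
base 4: 1279 = 4^(4 + 1) + 3·4^3 + 3·4^2 + 3·4 + 3; at 5: 5^(5 + 1) + 3·5^3 + 3·5^2 + 3·5 + 3 = 16093; next = 16092
base 5: 16092 = 5^(5 + 1) + 3·5^3 + 3·5^2 + 3·5 + 2; at 6: 6^(6 + 1) + 3·6^3 + 3·6^2 + 3·6 + 2 = 280712; next = 280711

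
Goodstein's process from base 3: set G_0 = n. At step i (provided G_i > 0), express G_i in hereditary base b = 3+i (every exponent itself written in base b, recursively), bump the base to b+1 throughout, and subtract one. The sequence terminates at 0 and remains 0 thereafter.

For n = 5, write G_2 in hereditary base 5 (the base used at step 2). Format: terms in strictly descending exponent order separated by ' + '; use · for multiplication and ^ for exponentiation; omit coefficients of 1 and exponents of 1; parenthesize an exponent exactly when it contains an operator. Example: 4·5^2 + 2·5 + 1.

i=0: 5 = 3 + 2 (b=3); 3→4: 4 + 2 = 6; 6−1 = 5
i=1: 5 = 4 + 1 (b=4); 4→5: 5 + 1 = 6; 6−1 = 5
i=2: 5 = 5 (b=5); 5→6: 6 = 6; 6−1 = 5

5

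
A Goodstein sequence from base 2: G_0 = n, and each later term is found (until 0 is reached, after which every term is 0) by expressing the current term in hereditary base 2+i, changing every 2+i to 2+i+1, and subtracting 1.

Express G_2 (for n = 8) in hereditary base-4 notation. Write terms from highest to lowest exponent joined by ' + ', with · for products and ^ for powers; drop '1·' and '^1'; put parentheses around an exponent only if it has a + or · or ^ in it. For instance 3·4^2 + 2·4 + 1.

G_0 = 8. HB_2(8) = 2^(2 + 1). Bump = 81. G_1 = 80.
G_1 = 80. HB_3(80) = 2·3^3 + 2·3^2 + 2·3 + 2. Bump = 554. G_2 = 553.
G_2 = 553. HB_4(553) = 2·4^4 + 2·4^2 + 2·4 + 1. Bump = 6311. G_3 = 6310.

2·4^4 + 2·4^2 + 2·4 + 1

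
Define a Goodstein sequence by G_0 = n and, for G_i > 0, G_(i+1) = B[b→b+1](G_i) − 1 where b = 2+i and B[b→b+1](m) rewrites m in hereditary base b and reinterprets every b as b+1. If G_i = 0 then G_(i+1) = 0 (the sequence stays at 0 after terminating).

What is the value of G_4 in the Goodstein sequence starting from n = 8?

G_0=8  [base 2] 2^(2 + 1)  →[2↦3]→  3^(3 + 1) = 81  −1 ⇒ G_1=80
G_1=80  [base 3] 2·3^3 + 2·3^2 + 2·3 + 2  →[3↦4]→  2·4^4 + 2·4^2 + 2·4 + 2 = 554  −1 ⇒ G_2=553
G_2=553  [base 4] 2·4^4 + 2·4^2 + 2·4 + 1  →[4↦5]→  2·5^5 + 2·5^2 + 2·5 + 1 = 6311  −1 ⇒ G_3=6310
G_3=6310  [base 5] 2·5^5 + 2·5^2 + 2·5  →[5↦6]→  2·6^6 + 2·6^2 + 2·6 = 93396  −1 ⇒ G_4=93395
G_4=93395  [base 6] 2·6^6 + 2·6^2 + 6 + 5  →[6↦7]→  2·7^7 + 2·7^2 + 7 + 5 = 1647196  −1 ⇒ G_5=1647195

93395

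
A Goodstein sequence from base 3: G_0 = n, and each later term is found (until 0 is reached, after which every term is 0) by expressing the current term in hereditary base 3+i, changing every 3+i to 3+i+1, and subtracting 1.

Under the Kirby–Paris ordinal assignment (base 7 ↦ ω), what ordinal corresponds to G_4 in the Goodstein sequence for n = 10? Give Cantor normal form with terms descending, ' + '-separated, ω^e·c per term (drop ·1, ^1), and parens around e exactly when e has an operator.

(0) 10|_3 = 3^2 + 1 ↦ 4^2 + 1|_4 = 17 ⇒ 16
(1) 16|_4 = 4^2 ↦ 5^2|_5 = 25 ⇒ 24
(2) 24|_5 = 4·5 + 4 ↦ 4·6 + 4|_6 = 28 ⇒ 27
(3) 27|_6 = 4·6 + 3 ↦ 4·7 + 3|_7 = 31 ⇒ 30
(4) 30|_7 = 4·7 + 2 ↦ 4·8 + 2|_8 = 34 ⇒ 33

ω·4 + 2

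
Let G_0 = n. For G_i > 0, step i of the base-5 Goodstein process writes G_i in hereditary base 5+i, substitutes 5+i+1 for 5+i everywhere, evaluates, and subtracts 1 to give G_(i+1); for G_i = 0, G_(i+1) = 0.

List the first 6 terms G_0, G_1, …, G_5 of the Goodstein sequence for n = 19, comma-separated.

19, 21, 23, 25, 27, 29

[0] 19 ≡ 3·5 + 4 (base 5). Lift 6: 22. −1: 21.
[1] 21 ≡ 3·6 + 3 (base 6). Lift 7: 24. −1: 23.
[2] 23 ≡ 3·7 + 2 (base 7). Lift 8: 26. −1: 25.
[3] 25 ≡ 3·8 + 1 (base 8). Lift 9: 28. −1: 27.
[4] 27 ≡ 3·9 (base 9). Lift 10: 30. −1: 29.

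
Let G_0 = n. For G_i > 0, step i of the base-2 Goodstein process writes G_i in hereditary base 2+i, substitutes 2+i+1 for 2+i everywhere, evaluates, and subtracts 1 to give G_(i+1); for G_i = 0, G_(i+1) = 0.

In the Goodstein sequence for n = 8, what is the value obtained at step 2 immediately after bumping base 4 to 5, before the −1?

G_0=8  [base 2] 2^(2 + 1)  →[2↦3]→  3^(3 + 1) = 81  −1 ⇒ G_1=80
G_1=80  [base 3] 2·3^3 + 2·3^2 + 2·3 + 2  →[3↦4]→  2·4^4 + 2·4^2 + 2·4 + 2 = 554  −1 ⇒ G_2=553
G_2=553  [base 4] 2·4^4 + 2·4^2 + 2·4 + 1  →[4↦5]→  2·5^5 + 2·5^2 + 2·5 + 1 = 6311  −1 ⇒ G_3=6310

6311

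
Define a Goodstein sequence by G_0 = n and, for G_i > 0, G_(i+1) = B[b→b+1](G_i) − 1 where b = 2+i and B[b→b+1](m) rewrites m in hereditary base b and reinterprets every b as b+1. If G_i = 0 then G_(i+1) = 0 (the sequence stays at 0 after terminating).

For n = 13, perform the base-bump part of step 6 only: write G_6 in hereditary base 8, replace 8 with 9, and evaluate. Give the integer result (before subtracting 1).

3486786856

step 0: 13 = 2^(2 + 1) + 2^2 + 1; sub 3 for 2: 3^(3 + 1) + 3^3 + 1; = 109; G_1 = 109−1 = 108
step 1: 108 = 3^(3 + 1) + 3^3; sub 4 for 3: 4^(4 + 1) + 4^4; = 1280; G_2 = 1280−1 = 1279
step 2: 1279 = 4^(4 + 1) + 3·4^3 + 3·4^2 + 3·4 + 3; sub 5 for 4: 5^(5 + 1) + 3·5^3 + 3·5^2 + 3·5 + 3; = 16093; G_3 = 16093−1 = 16092
step 3: 16092 = 5^(5 + 1) + 3·5^3 + 3·5^2 + 3·5 + 2; sub 6 for 5: 6^(6 + 1) + 3·6^3 + 3·6^2 + 3·6 + 2; = 280712; G_4 = 280712−1 = 280711
step 4: 280711 = 6^(6 + 1) + 3·6^3 + 3·6^2 + 3·6 + 1; sub 7 for 6: 7^(7 + 1) + 3·7^3 + 3·7^2 + 3·7 + 1; = 5765999; G_5 = 5765999−1 = 5765998
step 5: 5765998 = 7^(7 + 1) + 3·7^3 + 3·7^2 + 3·7; sub 8 for 7: 8^(8 + 1) + 3·8^3 + 3·8^2 + 3·8; = 134219480; G_6 = 134219480−1 = 134219479
step 6: 134219479 = 8^(8 + 1) + 3·8^3 + 3·8^2 + 2·8 + 7; sub 9 for 8: 9^(9 + 1) + 3·9^3 + 3·9^2 + 2·9 + 7; = 3486786856; G_7 = 3486786856−1 = 3486786855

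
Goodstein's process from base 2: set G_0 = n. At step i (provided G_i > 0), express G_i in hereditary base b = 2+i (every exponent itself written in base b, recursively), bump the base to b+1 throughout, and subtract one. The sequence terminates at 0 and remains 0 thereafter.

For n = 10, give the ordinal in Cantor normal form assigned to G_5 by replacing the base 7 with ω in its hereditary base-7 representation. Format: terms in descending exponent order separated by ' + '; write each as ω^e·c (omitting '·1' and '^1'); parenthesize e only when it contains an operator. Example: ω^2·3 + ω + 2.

step 0: 10 = 2^(2 + 1) + 2; sub 3 for 2: 3^(3 + 1) + 3; = 84; G_1 = 84−1 = 83
step 1: 83 = 3^(3 + 1) + 2; sub 4 for 3: 4^(4 + 1) + 2; = 1026; G_2 = 1026−1 = 1025
step 2: 1025 = 4^(4 + 1) + 1; sub 5 for 4: 5^(5 + 1) + 1; = 15626; G_3 = 15626−1 = 15625
step 3: 15625 = 5^(5 + 1); sub 6 for 5: 6^(6 + 1); = 279936; G_4 = 279936−1 = 279935
step 4: 279935 = 5·6^6 + 5·6^5 + 5·6^4 + 5·6^3 + 5·6^2 + 5·6 + 5; sub 7 for 6: 5·7^7 + 5·7^5 + 5·7^4 + 5·7^3 + 5·7^2 + 5·7 + 5; = 4215755; G_5 = 4215755−1 = 4215754
step 5: 4215754 = 5·7^7 + 5·7^5 + 5·7^4 + 5·7^3 + 5·7^2 + 5·7 + 4; sub 8 for 7: 5·8^8 + 5·8^5 + 5·8^4 + 5·8^3 + 5·8^2 + 5·8 + 4; = 84073324; G_6 = 84073324−1 = 84073323

ω^ω·5 + ω^5·5 + ω^4·5 + ω^3·5 + ω^2·5 + ω·5 + 4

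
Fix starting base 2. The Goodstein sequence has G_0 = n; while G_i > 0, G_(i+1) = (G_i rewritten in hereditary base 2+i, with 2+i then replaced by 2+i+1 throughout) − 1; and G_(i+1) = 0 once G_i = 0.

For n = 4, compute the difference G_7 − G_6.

34

G_0 = 4. HB_2(4) = 2^2. Bump = 27. G_1 = 26.
G_1 = 26. HB_3(26) = 2·3^2 + 2·3 + 2. Bump = 42. G_2 = 41.
G_2 = 41. HB_4(41) = 2·4^2 + 2·4 + 1. Bump = 61. G_3 = 60.
G_3 = 60. HB_5(60) = 2·5^2 + 2·5. Bump = 84. G_4 = 83.
G_4 = 83. HB_6(83) = 2·6^2 + 6 + 5. Bump = 110. G_5 = 109.
G_5 = 109. HB_7(109) = 2·7^2 + 7 + 4. Bump = 140. G_6 = 139.
G_6 = 139. HB_8(139) = 2·8^2 + 8 + 3. Bump = 174. G_7 = 173.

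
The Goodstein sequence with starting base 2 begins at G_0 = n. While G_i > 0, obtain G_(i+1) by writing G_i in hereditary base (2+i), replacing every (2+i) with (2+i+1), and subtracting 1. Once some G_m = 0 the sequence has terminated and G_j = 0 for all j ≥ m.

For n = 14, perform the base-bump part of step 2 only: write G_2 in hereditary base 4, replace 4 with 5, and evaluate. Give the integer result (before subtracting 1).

18751

G_0 = 14. HB_2(14) = 2^(2 + 1) + 2^2 + 2. Bump = 111. G_1 = 110.
G_1 = 110. HB_3(110) = 3^(3 + 1) + 3^3 + 2. Bump = 1282. G_2 = 1281.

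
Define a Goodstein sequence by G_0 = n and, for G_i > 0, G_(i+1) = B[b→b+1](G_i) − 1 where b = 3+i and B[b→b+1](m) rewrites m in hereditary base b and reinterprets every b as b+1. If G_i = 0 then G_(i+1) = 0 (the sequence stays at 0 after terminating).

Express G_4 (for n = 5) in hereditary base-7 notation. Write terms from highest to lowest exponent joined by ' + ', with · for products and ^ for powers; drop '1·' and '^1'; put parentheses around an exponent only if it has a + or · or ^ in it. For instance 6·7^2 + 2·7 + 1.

[0] 5 ≡ 3 + 2 (base 3). Lift 4: 6. −1: 5.
[1] 5 ≡ 4 + 1 (base 4). Lift 5: 6. −1: 5.
[2] 5 ≡ 5 (base 5). Lift 6: 6. −1: 5.
[3] 5 ≡ 5 (base 6). Lift 7: 5. −1: 4.
[4] 4 ≡ 4 (base 7). Lift 8: 4. −1: 3.

4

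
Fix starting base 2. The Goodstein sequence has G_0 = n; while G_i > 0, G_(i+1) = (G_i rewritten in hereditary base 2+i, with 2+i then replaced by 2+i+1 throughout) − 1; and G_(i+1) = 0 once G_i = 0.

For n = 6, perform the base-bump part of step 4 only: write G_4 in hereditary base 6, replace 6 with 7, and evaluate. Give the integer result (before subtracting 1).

98040

6 —HB2→ 2^2 + 2 —bump→ 3^3 + 3 = 30 —(−1)→ 29
29 —HB3→ 3^3 + 2 —bump→ 4^4 + 2 = 258 —(−1)→ 257
257 —HB4→ 4^4 + 1 —bump→ 5^5 + 1 = 3126 —(−1)→ 3125
3125 —HB5→ 5^5 —bump→ 6^6 = 46656 —(−1)→ 46655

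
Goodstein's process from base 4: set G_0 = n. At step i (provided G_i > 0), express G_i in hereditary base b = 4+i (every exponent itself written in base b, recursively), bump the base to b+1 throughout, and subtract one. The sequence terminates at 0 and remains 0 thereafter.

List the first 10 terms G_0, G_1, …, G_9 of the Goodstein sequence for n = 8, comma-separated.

8, 9, 9, 9, 9, 9, 9, 8, 7, 6

G_0 = 8. HB_4(8) = 2·4. Bump = 10. G_1 = 9.
G_1 = 9. HB_5(9) = 5 + 4. Bump = 10. G_2 = 9.
G_2 = 9. HB_6(9) = 6 + 3. Bump = 10. G_3 = 9.
G_3 = 9. HB_7(9) = 7 + 2. Bump = 10. G_4 = 9.
G_4 = 9. HB_8(9) = 8 + 1. Bump = 10. G_5 = 9.
G_5 = 9. HB_9(9) = 9. Bump = 10. G_6 = 9.
G_6 = 9. HB_10(9) = 9. Bump = 9. G_7 = 8.
G_7 = 8. HB_11(8) = 8. Bump = 8. G_8 = 7.
G_8 = 7. HB_12(7) = 7. Bump = 7. G_9 = 6.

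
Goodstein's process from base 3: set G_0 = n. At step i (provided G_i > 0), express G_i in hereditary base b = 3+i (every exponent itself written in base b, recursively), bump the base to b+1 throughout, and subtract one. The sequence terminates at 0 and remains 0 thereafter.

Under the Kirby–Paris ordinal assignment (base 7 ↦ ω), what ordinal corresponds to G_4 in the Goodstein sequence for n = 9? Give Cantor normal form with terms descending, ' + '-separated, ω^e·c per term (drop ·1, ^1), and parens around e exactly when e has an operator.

base 3: 9 = 3^2; at 4: 4^2 = 16; next = 15
base 4: 15 = 3·4 + 3; at 5: 3·5 + 3 = 18; next = 17
base 5: 17 = 3·5 + 2; at 6: 3·6 + 2 = 20; next = 19
base 6: 19 = 3·6 + 1; at 7: 3·7 + 1 = 22; next = 21

ω·3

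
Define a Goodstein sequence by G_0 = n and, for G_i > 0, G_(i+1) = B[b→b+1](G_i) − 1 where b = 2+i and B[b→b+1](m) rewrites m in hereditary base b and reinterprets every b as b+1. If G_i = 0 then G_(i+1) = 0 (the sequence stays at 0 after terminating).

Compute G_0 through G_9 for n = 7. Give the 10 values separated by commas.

step 0: 7 = 2^2 + 2 + 1; sub 3 for 2: 3^3 + 3 + 1; = 31; G_1 = 31−1 = 30
step 1: 30 = 3^3 + 3; sub 4 for 3: 4^4 + 4; = 260; G_2 = 260−1 = 259
step 2: 259 = 4^4 + 3; sub 5 for 4: 5^5 + 3; = 3128; G_3 = 3128−1 = 3127
step 3: 3127 = 5^5 + 2; sub 6 for 5: 6^6 + 2; = 46658; G_4 = 46658−1 = 46657
step 4: 46657 = 6^6 + 1; sub 7 for 6: 7^7 + 1; = 823544; G_5 = 823544−1 = 823543
step 5: 823543 = 7^7; sub 8 for 7: 8^8; = 16777216; G_6 = 16777216−1 = 16777215
step 6: 16777215 = 7·8^7 + 7·8^6 + 7·8^5 + 7·8^4 + 7·8^3 + 7·8^2 + 7·8 + 7; sub 9 for 8: 7·9^7 + 7·9^6 + 7·9^5 + 7·9^4 + 7·9^3 + 7·9^2 + 7·9 + 7; = 37665880; G_7 = 37665880−1 = 37665879
step 7: 37665879 = 7·9^7 + 7·9^6 + 7·9^5 + 7·9^4 + 7·9^3 + 7·9^2 + 7·9 + 6; sub 10 for 9: 7·10^7 + 7·10^6 + 7·10^5 + 7·10^4 + 7·10^3 + 7·10^2 + 7·10 + 6; = 77777776; G_8 = 77777776−1 = 77777775
step 8: 77777775 = 7·10^7 + 7·10^6 + 7·10^5 + 7·10^4 + 7·10^3 + 7·10^2 + 7·10 + 5; sub 11 for 10: 7·11^7 + 7·11^6 + 7·11^5 + 7·11^4 + 7·11^3 + 7·11^2 + 7·11 + 5; = 150051214; G_9 = 150051214−1 = 150051213

7, 30, 259, 3127, 46657, 823543, 16777215, 37665879, 77777775, 150051213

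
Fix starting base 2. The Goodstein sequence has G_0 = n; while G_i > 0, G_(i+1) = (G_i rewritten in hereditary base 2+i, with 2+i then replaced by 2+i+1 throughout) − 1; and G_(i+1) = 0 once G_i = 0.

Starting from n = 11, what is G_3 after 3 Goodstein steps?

G_0 = 11. HB_2(11) = 2^(2 + 1) + 2 + 1. Bump = 85. G_1 = 84.
G_1 = 84. HB_3(84) = 3^(3 + 1) + 3. Bump = 1028. G_2 = 1027.
G_2 = 1027. HB_4(1027) = 4^(4 + 1) + 3. Bump = 15628. G_3 = 15627.
G_3 = 15627. HB_5(15627) = 5^(5 + 1) + 2. Bump = 279938. G_4 = 279937.

15627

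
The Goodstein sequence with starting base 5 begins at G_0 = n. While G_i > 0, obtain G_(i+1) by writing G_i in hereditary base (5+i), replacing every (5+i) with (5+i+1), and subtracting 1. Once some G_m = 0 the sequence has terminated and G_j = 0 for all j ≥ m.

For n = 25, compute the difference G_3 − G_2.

25 —HB5→ 5^2 —bump→ 6^2 = 36 —(−1)→ 35
35 —HB6→ 5·6 + 5 —bump→ 5·7 + 5 = 40 —(−1)→ 39
39 —HB7→ 5·7 + 4 —bump→ 5·8 + 4 = 44 —(−1)→ 43

4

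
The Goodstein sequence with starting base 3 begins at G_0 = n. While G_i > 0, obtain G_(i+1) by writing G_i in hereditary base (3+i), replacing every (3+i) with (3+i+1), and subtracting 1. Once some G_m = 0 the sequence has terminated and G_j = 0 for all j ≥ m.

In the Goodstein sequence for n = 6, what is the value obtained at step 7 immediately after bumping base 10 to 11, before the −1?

step 0: 6 = 2·3; sub 4 for 3: 2·4; = 8; G_1 = 8−1 = 7
step 1: 7 = 4 + 3; sub 5 for 4: 5 + 3; = 8; G_2 = 8−1 = 7
step 2: 7 = 5 + 2; sub 6 for 5: 6 + 2; = 8; G_3 = 8−1 = 7
step 3: 7 = 6 + 1; sub 7 for 6: 7 + 1; = 8; G_4 = 8−1 = 7
step 4: 7 = 7; sub 8 for 7: 8; = 8; G_5 = 8−1 = 7
step 5: 7 = 7; sub 9 for 8: 7; = 7; G_6 = 7−1 = 6
step 6: 6 = 6; sub 10 for 9: 6; = 6; G_7 = 6−1 = 5
step 7: 5 = 5; sub 11 for 10: 5; = 5; G_8 = 5−1 = 4

5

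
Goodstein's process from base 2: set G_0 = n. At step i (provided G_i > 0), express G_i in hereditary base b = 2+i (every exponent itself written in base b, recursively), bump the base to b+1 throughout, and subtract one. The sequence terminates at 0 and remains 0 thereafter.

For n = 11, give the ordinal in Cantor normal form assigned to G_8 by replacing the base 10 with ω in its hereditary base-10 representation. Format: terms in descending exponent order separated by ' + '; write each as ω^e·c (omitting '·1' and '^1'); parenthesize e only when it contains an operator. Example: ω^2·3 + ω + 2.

ω^ω·7 + ω^7·7 + ω^6·7 + ω^5·7 + ω^4·7 + ω^3·7 + ω^2·7 + ω·7 + 5

(0) 11|_2 = 2^(2 + 1) + 2 + 1 ↦ 3^(3 + 1) + 3 + 1|_3 = 85 ⇒ 84
(1) 84|_3 = 3^(3 + 1) + 3 ↦ 4^(4 + 1) + 4|_4 = 1028 ⇒ 1027
(2) 1027|_4 = 4^(4 + 1) + 3 ↦ 5^(5 + 1) + 3|_5 = 15628 ⇒ 15627
(3) 15627|_5 = 5^(5 + 1) + 2 ↦ 6^(6 + 1) + 2|_6 = 279938 ⇒ 279937
(4) 279937|_6 = 6^(6 + 1) + 1 ↦ 7^(7 + 1) + 1|_7 = 5764802 ⇒ 5764801
(5) 5764801|_7 = 7^(7 + 1) ↦ 8^(8 + 1)|_8 = 134217728 ⇒ 134217727
(6) 134217727|_8 = 7·8^8 + 7·8^7 + 7·8^6 + 7·8^5 + 7·8^4 + 7·8^3 + 7·8^2 + 7·8 + 7 ↦ 7·9^9 + 7·9^7 + 7·9^6 + 7·9^5 + 7·9^4 + 7·9^3 + 7·9^2 + 7·9 + 7|_9 = 2749609303 ⇒ 2749609302
(7) 2749609302|_9 = 7·9^9 + 7·9^7 + 7·9^6 + 7·9^5 + 7·9^4 + 7·9^3 + 7·9^2 + 7·9 + 6 ↦ 7·10^10 + 7·10^7 + 7·10^6 + 7·10^5 + 7·10^4 + 7·10^3 + 7·10^2 + 7·10 + 6|_10 = 70077777776 ⇒ 70077777775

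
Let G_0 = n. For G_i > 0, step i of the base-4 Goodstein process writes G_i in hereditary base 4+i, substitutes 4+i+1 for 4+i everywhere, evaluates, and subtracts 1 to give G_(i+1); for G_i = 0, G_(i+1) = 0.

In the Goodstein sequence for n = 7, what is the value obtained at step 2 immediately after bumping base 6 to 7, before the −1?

8

step 0: 7 = 4 + 3; sub 5 for 4: 5 + 3; = 8; G_1 = 8−1 = 7
step 1: 7 = 5 + 2; sub 6 for 5: 6 + 2; = 8; G_2 = 8−1 = 7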